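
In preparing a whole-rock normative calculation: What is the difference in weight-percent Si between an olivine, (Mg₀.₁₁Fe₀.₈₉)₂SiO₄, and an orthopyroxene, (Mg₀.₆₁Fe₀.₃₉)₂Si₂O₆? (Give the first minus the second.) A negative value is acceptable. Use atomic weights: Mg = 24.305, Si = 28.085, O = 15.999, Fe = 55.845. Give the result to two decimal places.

Si in (Mg₀.₁₁Fe₀.₈₉)₂SiO₄: molar mass 196.832 g/mol; 1×28.085 = 28.085 g → 14.27 wt%.
Si in (Mg₀.₆₁Fe₀.₃₉)₂Si₂O₆: molar mass 225.375 g/mol; 2×28.085 = 56.170 g → 24.92 wt%.
Difference = 14.27 − 24.92 = -10.65 percentage points.

-10.65 percentage points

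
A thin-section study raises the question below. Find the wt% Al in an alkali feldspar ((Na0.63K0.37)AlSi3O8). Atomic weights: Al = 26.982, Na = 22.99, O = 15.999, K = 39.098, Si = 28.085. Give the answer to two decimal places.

M((Na0.63K0.37)AlSi3O8) = 268.179 g/mol.
Al contributes 1 × 26.982 = 26.982 g per mole.
26.982/268.179 = 0.1006 → 10.06%.

10.06 mass %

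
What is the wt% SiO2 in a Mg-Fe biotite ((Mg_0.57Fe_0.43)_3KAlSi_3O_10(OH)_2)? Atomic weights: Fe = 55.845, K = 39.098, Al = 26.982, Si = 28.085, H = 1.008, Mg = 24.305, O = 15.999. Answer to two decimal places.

39.36 wt%

Molar mass of (Mg_0.57Fe_0.43)_3KAlSi_3O_10(OH)_2 = 1.71*24.305 + 1.29*55.845 + 1*39.098 + 1*26.982 + 3*28.085 + 12*15.999 + 2*1.008 = 457.941 g/mol.
Each formula unit contains 3 Si, equivalent to 3/1 = 3.0000 mol SiO2.
M(SiO2) = 1×28.085 + 2×15.999 = 60.083 g/mol.
Mass of SiO2 per formula unit = 3.0000 × 60.083 = 180.249 g.
SiO2 wt% = 180.249 / 457.941 × 100 = 39.36%.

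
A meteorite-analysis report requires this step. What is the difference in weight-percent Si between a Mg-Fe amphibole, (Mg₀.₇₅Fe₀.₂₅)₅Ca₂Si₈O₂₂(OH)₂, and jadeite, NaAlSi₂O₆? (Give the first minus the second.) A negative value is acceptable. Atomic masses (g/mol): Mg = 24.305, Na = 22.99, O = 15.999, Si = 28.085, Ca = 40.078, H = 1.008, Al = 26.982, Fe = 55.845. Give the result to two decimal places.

-1.41 percentage points

Si in (Mg₀.₇₅Fe₀.₂₅)₅Ca₂Si₈O₂₂(OH)₂: molar mass 851.778 g/mol; 8×28.085 = 224.680 g → 26.38 wt%.
Si in NaAlSi₂O₆: molar mass 202.136 g/mol; 2×28.085 = 56.170 g → 27.79 wt%.
Difference = 26.38 − 27.79 = -1.41 percentage points.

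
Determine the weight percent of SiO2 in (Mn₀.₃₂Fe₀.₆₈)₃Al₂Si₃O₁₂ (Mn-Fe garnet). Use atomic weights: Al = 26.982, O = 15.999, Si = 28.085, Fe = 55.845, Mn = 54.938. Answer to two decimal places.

Molar mass of (Mn₀.₃₂Fe₀.₆₈)₃Al₂Si₃O₁₂ = 0.96*54.938 + 2.04*55.845 + 2*26.982 + 3*28.085 + 12*15.999 = 496.871 g/mol.
Each formula unit contains 3 Si, equivalent to 3/1 = 3.0000 mol SiO2.
M(SiO2) = 1×28.085 + 2×15.999 = 60.083 g/mol.
Mass of SiO2 per formula unit = 3.0000 × 60.083 = 180.249 g.
SiO2 wt% = 180.249 / 496.871 × 100 = 36.28%.

36.28 wt%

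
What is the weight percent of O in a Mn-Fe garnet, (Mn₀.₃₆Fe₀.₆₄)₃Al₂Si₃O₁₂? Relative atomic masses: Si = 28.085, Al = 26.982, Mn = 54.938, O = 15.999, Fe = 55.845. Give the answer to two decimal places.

Molar mass of (Mn₀.₃₆Fe₀.₆₄)₃Al₂Si₃O₁₂: 1.08*54.938 + 1.92*55.845 + 2*26.982 + 3*28.085 + 12*15.999 = 496.762 g/mol.
Mass of O per formula unit: 12 × 15.999 = 191.988 g.
Weight fraction O = 191.988 / 496.762 = 0.3865.

38.65 weight percent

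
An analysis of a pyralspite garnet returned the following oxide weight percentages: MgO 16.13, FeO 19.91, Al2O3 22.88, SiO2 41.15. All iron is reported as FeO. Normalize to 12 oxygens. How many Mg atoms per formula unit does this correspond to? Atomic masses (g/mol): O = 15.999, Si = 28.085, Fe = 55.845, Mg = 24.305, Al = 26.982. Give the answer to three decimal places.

MgO: 16.13/40.304 = 0.40021 mol → 0.40021 mol Mg, 0.40021 mol O.
FeO: 19.91/71.844 = 0.27713 mol → 0.27713 mol Fe, 0.27713 mol O.
Al2O3: 22.88/101.961 = 0.22440 mol → 0.44880 mol Al, 0.67320 mol O.
SiO2: 41.15/60.083 = 0.68489 mol → 0.68489 mol Si, 1.36978 mol O.
Total oxygen = 2.72032 mol. Normalization factor = 12/2.72032 = 4.41125.
Mg per 12 O = 0.40021 × 4.41125 = 1.765.

1.765 Mg apfu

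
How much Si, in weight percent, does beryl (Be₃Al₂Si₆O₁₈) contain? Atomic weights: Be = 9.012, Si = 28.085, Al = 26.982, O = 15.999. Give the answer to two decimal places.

M(Be₃Al₂Si₆O₁₈) = 537.492 g/mol.
Si contributes 6 × 28.085 = 168.510 g per mole.
168.510/537.492 = 0.3135 → 31.35%.

31.35 weight percent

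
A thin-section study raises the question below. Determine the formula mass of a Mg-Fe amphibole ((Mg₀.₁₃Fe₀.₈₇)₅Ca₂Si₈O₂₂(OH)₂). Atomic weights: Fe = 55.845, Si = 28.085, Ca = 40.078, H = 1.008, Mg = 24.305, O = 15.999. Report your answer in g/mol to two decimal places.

949.55 g/mol

M = 0.65×24.305 + 4.35×55.845 + 2×40.078 + 8×28.085 + 24×15.999 + 2×1.008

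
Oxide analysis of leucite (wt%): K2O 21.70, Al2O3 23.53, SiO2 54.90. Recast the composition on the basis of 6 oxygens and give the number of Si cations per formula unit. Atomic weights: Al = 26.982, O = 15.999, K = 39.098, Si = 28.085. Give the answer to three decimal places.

1.993 Si apfu

K2O (M=94.195): mol = 0.23037; K = 0.46074, O = 0.23037.
Al2O3 (M=101.961): mol = 0.23077; Al = 0.46154, O = 0.69231.
SiO2 (M=60.083): mol = 0.91374; Si = 0.91374, O = 1.82748.
ΣO = 2.75016; factor = 6/ΣO = 2.18169.
Si apfu = 0.91374 × 2.18169 = 1.993.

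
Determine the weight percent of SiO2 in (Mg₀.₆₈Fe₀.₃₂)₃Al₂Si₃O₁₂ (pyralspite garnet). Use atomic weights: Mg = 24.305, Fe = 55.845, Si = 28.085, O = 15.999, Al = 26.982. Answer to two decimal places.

M((Mg₀.₆₈Fe₀.₃₂)₃Al₂Si₃O₁₂) = 433.400 g/mol; M(SiO2) = 60.083 g/mol.
Moles SiO2 per formula unit = 3 Si ÷ 1 = 3.0000.
SiO2 fraction = (3.0000 × 60.083) / 433.400 = 180.249/433.400 = 0.4159.

41.59 wt%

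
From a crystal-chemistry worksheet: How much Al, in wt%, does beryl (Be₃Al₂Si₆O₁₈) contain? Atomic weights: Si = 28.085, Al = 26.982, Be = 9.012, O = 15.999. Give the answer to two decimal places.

Molar mass of Be₃Al₂Si₆O₁₈: 3·9.012 + 2·26.982 + 6·28.085 + 18·15.999 = 537.492 g/mol.
Mass of Al per formula unit: 2 × 26.982 = 53.964 g.
Weight fraction Al = 53.964 / 537.492 = 0.1004.

10.04 wt%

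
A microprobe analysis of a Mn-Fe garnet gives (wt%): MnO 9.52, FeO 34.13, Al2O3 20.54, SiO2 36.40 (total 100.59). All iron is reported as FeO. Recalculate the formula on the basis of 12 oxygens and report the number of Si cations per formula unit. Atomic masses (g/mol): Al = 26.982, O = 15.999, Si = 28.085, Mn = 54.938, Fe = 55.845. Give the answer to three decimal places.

MnO: 9.52/70.937 = 0.13420 mol → 0.13420 mol Mn, 0.13420 mol O.
FeO: 34.13/71.844 = 0.47506 mol → 0.47506 mol Fe, 0.47506 mol O.
Al2O3: 20.54/101.961 = 0.20145 mol → 0.40290 mol Al, 0.60435 mol O.
SiO2: 36.40/60.083 = 0.60583 mol → 0.60583 mol Si, 1.21166 mol O.
Total oxygen = 2.42527 mol. Normalization factor = 12/2.42527 = 4.94790.
Si per 12 O = 0.60583 × 4.94790 = 2.998.

2.998 Si apfu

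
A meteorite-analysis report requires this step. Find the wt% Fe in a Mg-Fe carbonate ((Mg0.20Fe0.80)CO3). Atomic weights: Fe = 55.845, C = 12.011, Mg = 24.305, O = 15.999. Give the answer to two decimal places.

40.78 mass %

Formula mass = 0.20·24.305 + 0.80·55.845 + 1·12.011 + 3·15.999 = 109.545 g/mol, of which 44.676 g is Fe.
So Fe makes up 44.676/109.545 = 0.4078 of the mass, i.e. 40.78%.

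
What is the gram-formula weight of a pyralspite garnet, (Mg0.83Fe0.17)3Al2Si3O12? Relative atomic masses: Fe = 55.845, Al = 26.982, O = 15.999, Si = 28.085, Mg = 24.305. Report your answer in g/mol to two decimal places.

419.21 g/mol

The formula mass is the sum 2.49(24.305) + 0.51(55.845) + 2(26.982) + 3(28.085) + 12(15.999).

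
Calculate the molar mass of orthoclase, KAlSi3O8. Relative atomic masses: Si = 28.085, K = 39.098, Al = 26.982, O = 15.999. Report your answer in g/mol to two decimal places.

The formula mass is the sum 1·39.098 + 1·26.982 + 3·28.085 + 8·15.999.

278.33 g/mol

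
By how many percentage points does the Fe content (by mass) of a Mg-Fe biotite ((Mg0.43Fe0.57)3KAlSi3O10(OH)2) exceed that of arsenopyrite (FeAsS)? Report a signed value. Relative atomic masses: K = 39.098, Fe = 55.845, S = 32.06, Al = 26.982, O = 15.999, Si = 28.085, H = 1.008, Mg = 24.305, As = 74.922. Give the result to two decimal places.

M((Mg0.43Fe0.57)3KAlSi3O10(OH)2) = 471.187 g/mol, so wt% Fe = 95.495/471.187 × 100 = 20.27%.
M(FeAsS) = 162.827 g/mol, so wt% Fe = 55.845/162.827 × 100 = 34.30%.
20.27 − 34.30 = -14.03 pp.

-14.03 percentage points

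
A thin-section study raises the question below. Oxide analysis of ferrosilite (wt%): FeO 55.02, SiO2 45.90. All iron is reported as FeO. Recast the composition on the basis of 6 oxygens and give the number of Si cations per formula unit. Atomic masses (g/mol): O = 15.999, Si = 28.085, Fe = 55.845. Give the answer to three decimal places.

55.02 wt% FeO ÷ 71.844 g/mol = 0.76583 mol, giving 0.76583 Fe and 0.76583 O.
45.90 wt% SiO2 ÷ 60.083 g/mol = 0.76394 mol, giving 0.76394 Si and 1.52788 O.
Oxygen sums to 2.29371; scaling by 6/2.29371 = 2.61585 puts the formula on 6 O.
Si: 0.76394 × 2.61585 = 1.998 atoms per formula unit.

1.998 Si apfu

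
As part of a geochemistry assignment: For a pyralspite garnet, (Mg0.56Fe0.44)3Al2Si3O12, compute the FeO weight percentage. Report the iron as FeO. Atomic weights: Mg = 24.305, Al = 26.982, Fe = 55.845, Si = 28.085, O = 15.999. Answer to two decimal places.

Formula mass = 444.755 g/mol.
1.32 Fe → 1.3200 mol FeO per formula unit; M(FeO) = 71.844, so FeO mass = 94.834 g.
94.834/444.755 × 100 = 21.32 wt%.

21.32 wt%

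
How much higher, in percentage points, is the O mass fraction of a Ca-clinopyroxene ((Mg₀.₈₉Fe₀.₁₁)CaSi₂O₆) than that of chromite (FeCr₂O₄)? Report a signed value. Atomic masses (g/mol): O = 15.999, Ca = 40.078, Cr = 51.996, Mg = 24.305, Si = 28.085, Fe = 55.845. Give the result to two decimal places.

First mineral: 95.994 g O in 220.016 g formula = 43.63 wt% O.
Second mineral: 63.996 g O in 223.833 g formula = 28.59 wt% O.
43.63% − 28.59% gives a difference of 15.04 percentage points.

15.04 percentage points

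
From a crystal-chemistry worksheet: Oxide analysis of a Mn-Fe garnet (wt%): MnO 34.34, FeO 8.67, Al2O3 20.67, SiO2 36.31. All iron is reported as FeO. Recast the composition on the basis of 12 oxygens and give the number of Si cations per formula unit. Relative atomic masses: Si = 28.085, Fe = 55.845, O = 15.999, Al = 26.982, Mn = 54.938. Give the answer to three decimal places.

2.995 Si apfu

34.34 wt% MnO ÷ 70.937 g/mol = 0.48409 mol, giving 0.48409 Mn and 0.48409 O.
8.67 wt% FeO ÷ 71.844 g/mol = 0.12068 mol, giving 0.12068 Fe and 0.12068 O.
20.67 wt% Al2O3 ÷ 101.961 g/mol = 0.20272 mol, giving 0.40544 Al and 0.60816 O.
36.31 wt% SiO2 ÷ 60.083 g/mol = 0.60433 mol, giving 0.60433 Si and 1.20866 O.
Oxygen sums to 2.42159; scaling by 12/2.42159 = 4.95542 puts the formula on 12 O.
Si: 0.60433 × 4.95542 = 2.995 atoms per formula unit.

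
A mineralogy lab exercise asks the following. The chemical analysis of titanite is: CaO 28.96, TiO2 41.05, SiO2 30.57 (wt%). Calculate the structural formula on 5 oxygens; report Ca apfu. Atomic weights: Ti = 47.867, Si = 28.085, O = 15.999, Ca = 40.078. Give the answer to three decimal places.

CaO: 28.96/56.077 = 0.51643 mol → 0.51643 mol Ca, 0.51643 mol O.
TiO2: 41.05/79.865 = 0.51399 mol → 0.51399 mol Ti, 1.02798 mol O.
SiO2: 30.57/60.083 = 0.50880 mol → 0.50880 mol Si, 1.01760 mol O.
Total oxygen = 2.56201 mol. Normalization factor = 5/2.56201 = 1.95159.
Ca per 5 O = 0.51643 × 1.95159 = 1.008.

1.008 Ca apfu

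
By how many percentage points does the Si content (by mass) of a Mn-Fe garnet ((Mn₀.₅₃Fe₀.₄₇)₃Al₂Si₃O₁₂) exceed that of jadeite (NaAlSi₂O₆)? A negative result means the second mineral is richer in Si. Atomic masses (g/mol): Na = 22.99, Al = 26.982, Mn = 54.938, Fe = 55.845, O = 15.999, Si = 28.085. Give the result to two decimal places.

-10.81 percentage points

Si in (Mn₀.₅₃Fe₀.₄₇)₃Al₂Si₃O₁₂: molar mass 496.300 g/mol; 3×28.085 = 84.255 g → 16.98 wt%.
Si in NaAlSi₂O₆: molar mass 202.136 g/mol; 2×28.085 = 56.170 g → 27.79 wt%.
Difference = 16.98 − 27.79 = -10.81 percentage points.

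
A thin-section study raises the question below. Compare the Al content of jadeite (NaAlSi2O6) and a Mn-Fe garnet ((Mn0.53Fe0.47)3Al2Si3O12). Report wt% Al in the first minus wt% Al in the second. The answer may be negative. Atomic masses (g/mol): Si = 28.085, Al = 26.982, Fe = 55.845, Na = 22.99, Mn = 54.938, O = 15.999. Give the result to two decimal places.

2.48 percentage points

M(NaAlSi2O6) = 202.136 g/mol, so wt% Al = 26.982/202.136 × 100 = 13.35%.
M((Mn0.53Fe0.47)3Al2Si3O12) = 496.300 g/mol, so wt% Al = 53.964/496.300 × 100 = 10.87%.
13.35 − 10.87 = 2.48 pp.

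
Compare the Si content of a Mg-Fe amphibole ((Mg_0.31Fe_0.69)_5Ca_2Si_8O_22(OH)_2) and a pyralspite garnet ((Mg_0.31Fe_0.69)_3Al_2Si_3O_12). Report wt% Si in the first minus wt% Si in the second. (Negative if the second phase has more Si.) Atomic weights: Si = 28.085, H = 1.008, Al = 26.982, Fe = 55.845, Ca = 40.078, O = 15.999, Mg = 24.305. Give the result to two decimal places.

6.40 percentage points

Si in (Mg_0.31Fe_0.69)_5Ca_2Si_8O_22(OH)_2: molar mass 921.166 g/mol; 8×28.085 = 224.680 g → 24.39 wt%.
Si in (Mg_0.31Fe_0.69)_3Al_2Si_3O_12: molar mass 468.410 g/mol; 3×28.085 = 84.255 g → 17.99 wt%.
Difference = 24.39 − 17.99 = 6.40 percentage points.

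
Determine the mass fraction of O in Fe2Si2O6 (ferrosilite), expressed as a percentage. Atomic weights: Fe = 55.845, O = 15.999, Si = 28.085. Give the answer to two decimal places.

Formula mass = 2×55.845 + 2×28.085 + 6×15.999 = 263.854 g/mol, of which 95.994 g is O.
So O makes up 95.994/263.854 = 0.3638 of the mass, i.e. 36.38%.

36.38 wt%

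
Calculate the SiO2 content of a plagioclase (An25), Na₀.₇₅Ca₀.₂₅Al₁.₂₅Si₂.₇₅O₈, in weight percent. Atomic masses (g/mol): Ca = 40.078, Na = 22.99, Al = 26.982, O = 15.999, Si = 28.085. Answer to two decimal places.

62.07 wt%

Molar mass of Na₀.₇₅Ca₀.₂₅Al₁.₂₅Si₂.₇₅O₈ = 0.75×22.99 + 0.25×40.078 + 1.25×26.982 + 2.75×28.085 + 8×15.999 = 266.215 g/mol.
Each formula unit contains 2.75 Si, equivalent to 2.75/1 = 2.7500 mol SiO2.
M(SiO2) = 1×28.085 + 2×15.999 = 60.083 g/mol.
Mass of SiO2 per formula unit = 2.7500 × 60.083 = 165.228 g.
SiO2 wt% = 165.228 / 266.215 × 100 = 62.07%.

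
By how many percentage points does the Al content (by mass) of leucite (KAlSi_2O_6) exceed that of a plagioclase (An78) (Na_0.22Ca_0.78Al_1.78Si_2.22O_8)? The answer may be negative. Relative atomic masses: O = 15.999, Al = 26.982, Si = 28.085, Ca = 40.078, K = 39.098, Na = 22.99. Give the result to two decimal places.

-5.12 percentage points

M(KAlSi_2O_6) = 218.244 g/mol, so wt% Al = 26.982/218.244 × 100 = 12.36%.
M(Na_0.22Ca_0.78Al_1.78Si_2.22O_8) = 274.687 g/mol, so wt% Al = 48.028/274.687 × 100 = 17.48%.
12.36 − 17.48 = -5.12 pp.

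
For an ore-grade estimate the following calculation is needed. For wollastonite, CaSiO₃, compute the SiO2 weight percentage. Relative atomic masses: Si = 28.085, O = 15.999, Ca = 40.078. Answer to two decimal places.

51.72 wt%

Formula mass = 116.160 g/mol.
1 Si → 1.0000 mol SiO2 per formula unit; M(SiO2) = 60.083, so SiO2 mass = 60.083 g.
60.083/116.160 × 100 = 51.72 wt%.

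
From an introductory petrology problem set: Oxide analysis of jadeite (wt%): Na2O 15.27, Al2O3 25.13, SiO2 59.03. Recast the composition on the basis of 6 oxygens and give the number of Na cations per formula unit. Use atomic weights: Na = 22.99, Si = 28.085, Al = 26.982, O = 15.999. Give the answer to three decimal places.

Na2O: 15.27/61.979 = 0.24637 mol → 0.49274 mol Na, 0.24637 mol O.
Al2O3: 25.13/101.961 = 0.24647 mol → 0.49294 mol Al, 0.73941 mol O.
SiO2: 59.03/60.083 = 0.98247 mol → 0.98247 mol Si, 1.96494 mol O.
Total oxygen = 2.95072 mol. Normalization factor = 6/2.95072 = 2.03340.
Na per 6 O = 0.49274 × 2.03340 = 1.002.

1.002 Na apfu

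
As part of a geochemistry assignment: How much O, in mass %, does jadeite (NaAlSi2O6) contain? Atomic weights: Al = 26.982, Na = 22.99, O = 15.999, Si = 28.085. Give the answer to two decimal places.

Formula mass = 1*22.99 + 1*26.982 + 2*28.085 + 6*15.999 = 202.136 g/mol, of which 95.994 g is O.
So O makes up 95.994/202.136 = 0.4749 of the mass, i.e. 47.49%.

47.49 mass %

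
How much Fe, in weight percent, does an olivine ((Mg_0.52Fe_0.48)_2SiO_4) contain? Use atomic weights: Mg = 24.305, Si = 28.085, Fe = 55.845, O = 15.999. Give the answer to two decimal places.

31.36 weight percent

Formula mass = 1.04*24.305 + 0.96*55.845 + 1*28.085 + 4*15.999 = 170.969 g/mol, of which 53.611 g is Fe.
So Fe makes up 53.611/170.969 = 0.3136 of the mass, i.e. 31.36%.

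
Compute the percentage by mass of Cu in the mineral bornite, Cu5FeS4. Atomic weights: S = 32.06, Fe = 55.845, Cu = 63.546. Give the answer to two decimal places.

Formula mass = 5·63.546 + 1·55.845 + 4·32.06 = 501.815 g/mol, of which 317.730 g is Cu.
So Cu makes up 317.730/501.815 = 0.6332 of the mass, i.e. 63.32%.

63.32 mass %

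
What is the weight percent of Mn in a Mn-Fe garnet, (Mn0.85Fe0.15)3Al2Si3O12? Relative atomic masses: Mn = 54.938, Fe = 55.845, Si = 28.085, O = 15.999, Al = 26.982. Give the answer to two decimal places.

28.28 weight percent

Molar mass of (Mn0.85Fe0.15)3Al2Si3O12: 2.55·54.938 + 0.45·55.845 + 2·26.982 + 3·28.085 + 12·15.999 = 495.429 g/mol.
Mass of Mn per formula unit: 2.55 × 54.938 = 140.092 g.
Weight fraction Mn = 140.092 / 495.429 = 0.2828.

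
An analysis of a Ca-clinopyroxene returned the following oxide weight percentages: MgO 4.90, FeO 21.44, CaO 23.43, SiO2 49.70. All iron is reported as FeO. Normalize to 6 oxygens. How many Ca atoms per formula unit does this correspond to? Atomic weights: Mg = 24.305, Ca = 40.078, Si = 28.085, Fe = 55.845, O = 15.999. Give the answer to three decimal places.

MgO: 4.90/40.304 = 0.12158 mol → 0.12158 mol Mg, 0.12158 mol O.
FeO: 21.44/71.844 = 0.29842 mol → 0.29842 mol Fe, 0.29842 mol O.
CaO: 23.43/56.077 = 0.41782 mol → 0.41782 mol Ca, 0.41782 mol O.
SiO2: 49.70/60.083 = 0.82719 mol → 0.82719 mol Si, 1.65438 mol O.
Total oxygen = 2.49220 mol. Normalization factor = 6/2.49220 = 2.40751.
Ca per 6 O = 0.41782 × 2.40751 = 1.006.

1.006 Ca apfu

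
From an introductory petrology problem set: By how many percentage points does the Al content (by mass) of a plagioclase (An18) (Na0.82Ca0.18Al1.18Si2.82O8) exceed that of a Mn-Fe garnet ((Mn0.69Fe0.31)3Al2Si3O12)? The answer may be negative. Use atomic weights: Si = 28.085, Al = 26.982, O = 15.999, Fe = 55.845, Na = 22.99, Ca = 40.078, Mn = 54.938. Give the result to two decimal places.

1.13 percentage points

Al in Na0.82Ca0.18Al1.18Si2.82O8: molar mass 265.096 g/mol; 1.18×26.982 = 31.839 g → 12.01 wt%.
Al in (Mn0.69Fe0.31)3Al2Si3O12: molar mass 495.865 g/mol; 2×26.982 = 53.964 g → 10.88 wt%.
Difference = 12.01 − 10.88 = 1.13 percentage points.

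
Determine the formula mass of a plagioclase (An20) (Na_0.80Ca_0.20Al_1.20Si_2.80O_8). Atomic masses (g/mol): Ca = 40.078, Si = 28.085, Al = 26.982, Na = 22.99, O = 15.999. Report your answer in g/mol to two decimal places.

265.42 g/mol

Na: 0.80 × 22.99 = 18.3920
Ca: 0.20 × 40.078 = 8.0156
Al: 1.20 × 26.982 = 32.3784
Si: 2.80 × 28.085 = 78.6380
O: 8 × 15.999 = 127.9920
Summing the contributions gives the formula mass.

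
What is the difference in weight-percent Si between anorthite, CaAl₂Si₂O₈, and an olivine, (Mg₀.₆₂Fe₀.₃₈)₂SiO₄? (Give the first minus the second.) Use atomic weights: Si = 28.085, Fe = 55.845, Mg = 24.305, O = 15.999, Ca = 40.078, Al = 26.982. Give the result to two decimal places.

3.13 percentage points

First mineral: 56.170 g Si in 278.204 g formula = 20.19 wt% Si.
Second mineral: 28.085 g Si in 164.661 g formula = 17.06 wt% Si.
20.19% − 17.06% gives a difference of 3.13 percentage points.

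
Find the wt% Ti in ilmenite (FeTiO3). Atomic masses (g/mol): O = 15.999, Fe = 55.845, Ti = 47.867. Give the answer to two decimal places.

31.55 mass %

M(FeTiO3) = 151.709 g/mol.
Ti contributes 1 × 47.867 = 47.867 g per mole.
47.867/151.709 = 0.3155 → 31.55%.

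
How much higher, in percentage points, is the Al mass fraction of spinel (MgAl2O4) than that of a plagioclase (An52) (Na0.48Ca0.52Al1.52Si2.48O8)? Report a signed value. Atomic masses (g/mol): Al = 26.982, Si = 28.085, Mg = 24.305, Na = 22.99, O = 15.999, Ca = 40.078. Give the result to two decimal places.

22.77 percentage points

M(MgAl2O4) = 142.265 g/mol, so wt% Al = 53.964/142.265 × 100 = 37.93%.
M(Na0.48Ca0.52Al1.52Si2.48O8) = 270.531 g/mol, so wt% Al = 41.013/270.531 × 100 = 15.16%.
37.93 − 15.16 = 22.77 pp.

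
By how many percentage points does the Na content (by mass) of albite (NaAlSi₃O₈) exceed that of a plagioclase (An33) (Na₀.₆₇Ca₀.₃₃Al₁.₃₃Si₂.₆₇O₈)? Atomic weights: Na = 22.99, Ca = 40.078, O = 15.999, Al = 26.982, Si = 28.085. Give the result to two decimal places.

3.01 percentage points

Na in NaAlSi₃O₈: molar mass 262.219 g/mol; 1×22.99 = 22.990 g → 8.77 wt%.
Na in Na₀.₆₇Ca₀.₃₃Al₁.₃₃Si₂.₆₇O₈: molar mass 267.494 g/mol; 0.67×22.99 = 15.403 g → 5.76 wt%.
Difference = 8.77 − 5.76 = 3.01 percentage points.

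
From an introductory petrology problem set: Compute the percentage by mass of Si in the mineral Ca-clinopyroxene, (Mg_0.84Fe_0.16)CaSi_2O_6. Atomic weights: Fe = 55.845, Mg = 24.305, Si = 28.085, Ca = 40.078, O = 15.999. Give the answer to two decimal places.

Formula mass = 0.84·24.305 + 0.16·55.845 + 1·40.078 + 2·28.085 + 6·15.999 = 221.593 g/mol, of which 56.170 g is Si.
So Si makes up 56.170/221.593 = 0.2535 of the mass, i.e. 25.35%.

25.35 wt%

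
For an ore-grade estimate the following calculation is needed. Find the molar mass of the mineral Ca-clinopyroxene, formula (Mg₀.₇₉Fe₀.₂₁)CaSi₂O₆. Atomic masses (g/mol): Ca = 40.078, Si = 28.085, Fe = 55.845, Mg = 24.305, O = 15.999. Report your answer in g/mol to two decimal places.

223.17 g/mol

The formula mass is the sum 0.79(24.305) + 0.21(55.845) + 1(40.078) + 2(28.085) + 6(15.999).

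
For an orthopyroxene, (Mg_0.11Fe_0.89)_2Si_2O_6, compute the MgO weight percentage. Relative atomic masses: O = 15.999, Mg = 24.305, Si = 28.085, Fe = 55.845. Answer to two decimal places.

Molar mass of (Mg_0.11Fe_0.89)_2Si_2O_6 = 0.22·24.305 + 1.78·55.845 + 2·28.085 + 6·15.999 = 256.915 g/mol.
Each formula unit contains 0.22 Mg, equivalent to 0.22/1 = 0.2200 mol MgO.
M(MgO) = 1×24.305 + 1×15.999 = 40.304 g/mol.
Mass of MgO per formula unit = 0.2200 × 40.304 = 8.867 g.
MgO wt% = 8.867 / 256.915 × 100 = 3.45%.

3.45 wt%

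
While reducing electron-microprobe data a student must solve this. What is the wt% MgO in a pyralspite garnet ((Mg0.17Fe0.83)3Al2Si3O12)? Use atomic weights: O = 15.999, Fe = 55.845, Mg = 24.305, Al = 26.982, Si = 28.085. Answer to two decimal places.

M((Mg0.17Fe0.83)3Al2Si3O12) = 481.657 g/mol; M(MgO) = 40.304 g/mol.
Moles MgO per formula unit = 0.51 Mg ÷ 1 = 0.5100.
MgO fraction = (0.5100 × 40.304) / 481.657 = 20.555/481.657 = 0.0427.

4.27 wt%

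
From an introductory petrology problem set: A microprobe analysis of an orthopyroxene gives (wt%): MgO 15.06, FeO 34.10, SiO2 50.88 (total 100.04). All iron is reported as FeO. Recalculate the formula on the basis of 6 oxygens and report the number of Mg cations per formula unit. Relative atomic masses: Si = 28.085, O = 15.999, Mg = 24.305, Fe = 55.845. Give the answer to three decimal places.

15.06 wt% MgO ÷ 40.304 g/mol = 0.37366 mol, giving 0.37366 Mg and 0.37366 O.
34.10 wt% FeO ÷ 71.844 g/mol = 0.47464 mol, giving 0.47464 Fe and 0.47464 O.
50.88 wt% SiO2 ÷ 60.083 g/mol = 0.84683 mol, giving 0.84683 Si and 1.69366 O.
Oxygen sums to 2.54196; scaling by 6/2.54196 = 2.36038 puts the formula on 6 O.
Mg: 0.37366 × 2.36038 = 0.882 atoms per formula unit.

0.882 Mg apfu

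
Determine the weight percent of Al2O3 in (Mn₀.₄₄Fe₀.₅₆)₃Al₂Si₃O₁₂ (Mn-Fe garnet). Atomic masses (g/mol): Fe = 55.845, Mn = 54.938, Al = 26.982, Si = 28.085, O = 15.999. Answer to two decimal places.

20.53 wt%

Molar mass of (Mn₀.₄₄Fe₀.₅₆)₃Al₂Si₃O₁₂ = 1.32·54.938 + 1.68·55.845 + 2·26.982 + 3·28.085 + 12·15.999 = 496.545 g/mol.
Each formula unit contains 2 Al, equivalent to 2/2 = 1.0000 mol Al2O3.
M(Al2O3) = 2×26.982 + 3×15.999 = 101.961 g/mol.
Mass of Al2O3 per formula unit = 1.0000 × 101.961 = 101.961 g.
Al2O3 wt% = 101.961 / 496.545 × 100 = 20.53%.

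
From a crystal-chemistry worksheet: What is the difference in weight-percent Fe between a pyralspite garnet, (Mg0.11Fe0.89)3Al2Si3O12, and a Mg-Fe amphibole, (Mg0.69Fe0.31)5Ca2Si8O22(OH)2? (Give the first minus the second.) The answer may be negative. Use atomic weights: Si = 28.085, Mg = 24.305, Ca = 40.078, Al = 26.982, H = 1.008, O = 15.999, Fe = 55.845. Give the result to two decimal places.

M((Mg0.11Fe0.89)3Al2Si3O12) = 487.334 g/mol, so wt% Fe = 149.106/487.334 × 100 = 30.60%.
M((Mg0.69Fe0.31)5Ca2Si8O22(OH)2) = 861.240 g/mol, so wt% Fe = 86.560/861.240 × 100 = 10.05%.
30.60 − 10.05 = 20.55 pp.

20.55 percentage points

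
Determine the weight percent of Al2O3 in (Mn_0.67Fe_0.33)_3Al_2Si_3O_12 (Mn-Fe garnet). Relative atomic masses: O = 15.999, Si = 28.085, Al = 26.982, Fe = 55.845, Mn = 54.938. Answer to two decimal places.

Molar mass of (Mn_0.67Fe_0.33)_3Al_2Si_3O_12 = 2.01*54.938 + 0.99*55.845 + 2*26.982 + 3*28.085 + 12*15.999 = 495.919 g/mol.
Each formula unit contains 2 Al, equivalent to 2/2 = 1.0000 mol Al2O3.
M(Al2O3) = 2×26.982 + 3×15.999 = 101.961 g/mol.
Mass of Al2O3 per formula unit = 1.0000 × 101.961 = 101.961 g.
Al2O3 wt% = 101.961 / 495.919 × 100 = 20.56%.

20.56 wt%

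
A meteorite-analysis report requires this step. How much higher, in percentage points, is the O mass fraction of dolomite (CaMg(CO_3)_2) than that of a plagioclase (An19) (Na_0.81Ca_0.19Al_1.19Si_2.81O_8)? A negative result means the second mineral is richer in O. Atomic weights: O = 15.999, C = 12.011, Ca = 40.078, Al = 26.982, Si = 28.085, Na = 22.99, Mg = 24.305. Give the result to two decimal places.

O in CaMg(CO_3)_2: molar mass 184.399 g/mol; 6×15.999 = 95.994 g → 52.06 wt%.
O in Na_0.81Ca_0.19Al_1.19Si_2.81O_8: molar mass 265.256 g/mol; 8×15.999 = 127.992 g → 48.25 wt%.
Difference = 52.06 − 48.25 = 3.81 percentage points.

3.81 percentage points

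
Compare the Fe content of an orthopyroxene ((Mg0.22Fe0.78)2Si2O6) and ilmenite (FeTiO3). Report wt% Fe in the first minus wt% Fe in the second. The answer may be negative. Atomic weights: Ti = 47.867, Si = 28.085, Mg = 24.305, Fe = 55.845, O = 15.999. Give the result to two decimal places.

First mineral: 87.118 g Fe in 249.976 g formula = 34.85 wt% Fe.
Second mineral: 55.845 g Fe in 151.709 g formula = 36.81 wt% Fe.
34.85% − 36.81% gives a difference of -1.96 percentage points.

-1.96 percentage points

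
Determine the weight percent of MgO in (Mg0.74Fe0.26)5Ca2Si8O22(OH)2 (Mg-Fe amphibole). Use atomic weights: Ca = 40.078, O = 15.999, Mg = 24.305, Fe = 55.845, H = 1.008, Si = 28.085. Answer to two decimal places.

17.48 wt%

Formula mass = 853.355 g/mol.
3.70 Mg → 3.7000 mol MgO per formula unit; M(MgO) = 40.304, so MgO mass = 149.125 g.
149.125/853.355 × 100 = 17.48 wt%.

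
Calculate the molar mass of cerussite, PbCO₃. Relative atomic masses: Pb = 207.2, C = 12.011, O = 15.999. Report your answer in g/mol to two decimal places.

267.21 g/mol

Pb: 1 × 207.2 = 207.2000
C: 1 × 12.011 = 12.0110
O: 3 × 15.999 = 47.9970
Summing the contributions gives the formula mass.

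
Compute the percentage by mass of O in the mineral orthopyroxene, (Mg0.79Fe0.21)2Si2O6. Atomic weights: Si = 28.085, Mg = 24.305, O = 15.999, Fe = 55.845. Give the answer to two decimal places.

44.85 mass %

Formula mass = 1.58×24.305 + 0.42×55.845 + 2×28.085 + 6×15.999 = 214.021 g/mol, of which 95.994 g is O.
So O makes up 95.994/214.021 = 0.4485 of the mass, i.e. 44.85%.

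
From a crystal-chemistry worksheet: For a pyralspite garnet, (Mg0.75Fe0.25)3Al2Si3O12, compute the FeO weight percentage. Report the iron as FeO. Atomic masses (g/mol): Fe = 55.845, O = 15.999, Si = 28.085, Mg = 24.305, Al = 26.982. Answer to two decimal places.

12.63 wt%

M((Mg0.75Fe0.25)3Al2Si3O12) = 426.777 g/mol; M(FeO) = 71.844 g/mol.
Moles FeO per formula unit = 0.75 Fe ÷ 1 = 0.7500.
FeO fraction = (0.7500 × 71.844) / 426.777 = 53.883/426.777 = 0.1263.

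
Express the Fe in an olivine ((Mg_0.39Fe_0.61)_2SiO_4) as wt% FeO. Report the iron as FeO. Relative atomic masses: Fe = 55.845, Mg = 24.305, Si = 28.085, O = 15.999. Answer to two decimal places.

48.92 wt%

Formula mass = 179.170 g/mol.
1.22 Fe → 1.2200 mol FeO per formula unit; M(FeO) = 71.844, so FeO mass = 87.650 g.
87.650/179.170 × 100 = 48.92 wt%.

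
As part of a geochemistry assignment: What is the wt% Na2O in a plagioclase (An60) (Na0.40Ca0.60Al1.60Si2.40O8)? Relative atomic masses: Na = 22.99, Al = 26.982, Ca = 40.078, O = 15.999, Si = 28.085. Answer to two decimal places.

4.56 wt%

Molar mass of Na0.40Ca0.60Al1.60Si2.40O8 = 0.40·22.99 + 0.60·40.078 + 1.60·26.982 + 2.40·28.085 + 8·15.999 = 271.810 g/mol.
Each formula unit contains 0.40 Na, equivalent to 0.40/2 = 0.2000 mol Na2O.
M(Na2O) = 2×22.99 + 1×15.999 = 61.979 g/mol.
Mass of Na2O per formula unit = 0.2000 × 61.979 = 12.396 g.
Na2O wt% = 12.396 / 271.810 × 100 = 4.56%.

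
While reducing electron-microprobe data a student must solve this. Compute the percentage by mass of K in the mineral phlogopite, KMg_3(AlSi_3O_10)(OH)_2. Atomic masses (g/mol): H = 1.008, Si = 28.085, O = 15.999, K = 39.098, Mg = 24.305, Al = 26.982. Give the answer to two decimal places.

9.37 mass %

Formula mass = 1*39.098 + 3*24.305 + 1*26.982 + 3*28.085 + 12*15.999 + 2*1.008 = 417.254 g/mol, of which 39.098 g is K.
So K makes up 39.098/417.254 = 0.0937 of the mass, i.e. 9.37%.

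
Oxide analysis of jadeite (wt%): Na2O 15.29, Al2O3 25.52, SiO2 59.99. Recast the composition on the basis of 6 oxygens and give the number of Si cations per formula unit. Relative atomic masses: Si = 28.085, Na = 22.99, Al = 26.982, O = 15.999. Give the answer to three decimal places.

Na2O: 15.29/61.979 = 0.24670 mol → 0.49340 mol Na, 0.24670 mol O.
Al2O3: 25.52/101.961 = 0.25029 mol → 0.50058 mol Al, 0.75087 mol O.
SiO2: 59.99/60.083 = 0.99845 mol → 0.99845 mol Si, 1.99690 mol O.
Total oxygen = 2.99447 mol. Normalization factor = 6/2.99447 = 2.00369.
Si per 6 O = 0.99845 × 2.00369 = 2.001.

2.001 Si apfu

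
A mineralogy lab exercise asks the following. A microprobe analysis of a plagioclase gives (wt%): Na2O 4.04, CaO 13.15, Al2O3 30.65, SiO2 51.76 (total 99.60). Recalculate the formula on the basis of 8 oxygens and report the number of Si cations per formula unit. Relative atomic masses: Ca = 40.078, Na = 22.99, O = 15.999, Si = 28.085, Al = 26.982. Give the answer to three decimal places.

Na2O: 4.04/61.979 = 0.06518 mol → 0.13036 mol Na, 0.06518 mol O.
CaO: 13.15/56.077 = 0.23450 mol → 0.23450 mol Ca, 0.23450 mol O.
Al2O3: 30.65/101.961 = 0.30061 mol → 0.60122 mol Al, 0.90183 mol O.
SiO2: 51.76/60.083 = 0.86147 mol → 0.86147 mol Si, 1.72294 mol O.
Total oxygen = 2.92445 mol. Normalization factor = 8/2.92445 = 2.73556.
Si per 8 O = 0.86147 × 2.73556 = 2.357.

2.357 Si apfu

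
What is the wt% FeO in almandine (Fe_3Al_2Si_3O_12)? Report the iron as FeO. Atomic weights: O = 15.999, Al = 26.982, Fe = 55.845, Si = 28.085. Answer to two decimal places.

43.30 wt%

M(Fe_3Al_2Si_3O_12) = 497.742 g/mol; M(FeO) = 71.844 g/mol.
Moles FeO per formula unit = 3 Fe ÷ 1 = 3.0000.
FeO fraction = (3.0000 × 71.844) / 497.742 = 215.532/497.742 = 0.4330.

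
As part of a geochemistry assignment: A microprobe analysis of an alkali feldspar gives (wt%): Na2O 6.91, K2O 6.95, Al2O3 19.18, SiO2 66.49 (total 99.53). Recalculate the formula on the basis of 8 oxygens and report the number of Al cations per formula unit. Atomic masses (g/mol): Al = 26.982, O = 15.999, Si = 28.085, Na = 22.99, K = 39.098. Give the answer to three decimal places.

1.016 Al apfu

Na2O: 6.91/61.979 = 0.11149 mol → 0.22298 mol Na, 0.11149 mol O.
K2O: 6.95/94.195 = 0.07378 mol → 0.14756 mol K, 0.07378 mol O.
Al2O3: 19.18/101.961 = 0.18811 mol → 0.37622 mol Al, 0.56433 mol O.
SiO2: 66.49/60.083 = 1.10664 mol → 1.10664 mol Si, 2.21328 mol O.
Total oxygen = 2.96288 mol. Normalization factor = 8/2.96288 = 2.70008.
Al per 8 O = 0.37622 × 2.70008 = 1.016.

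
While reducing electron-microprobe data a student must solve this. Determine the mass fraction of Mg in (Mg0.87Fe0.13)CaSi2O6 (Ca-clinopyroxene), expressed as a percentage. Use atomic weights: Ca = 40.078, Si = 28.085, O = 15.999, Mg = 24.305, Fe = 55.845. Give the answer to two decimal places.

9.58 weight percent

Formula mass = 0.87×24.305 + 0.13×55.845 + 1×40.078 + 2×28.085 + 6×15.999 = 220.647 g/mol, of which 21.145 g is Mg.
So Mg makes up 21.145/220.647 = 0.0958 of the mass, i.e. 9.58%.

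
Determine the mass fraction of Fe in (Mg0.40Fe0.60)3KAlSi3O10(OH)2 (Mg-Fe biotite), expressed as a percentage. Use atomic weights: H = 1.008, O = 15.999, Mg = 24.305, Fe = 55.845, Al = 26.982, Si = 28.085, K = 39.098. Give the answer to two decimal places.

21.21 mass %

M((Mg0.40Fe0.60)3KAlSi3O10(OH)2) = 474.026 g/mol.
Fe contributes 1.80 × 55.845 = 100.521 g per mole.
100.521/474.026 = 0.2121 → 21.21%.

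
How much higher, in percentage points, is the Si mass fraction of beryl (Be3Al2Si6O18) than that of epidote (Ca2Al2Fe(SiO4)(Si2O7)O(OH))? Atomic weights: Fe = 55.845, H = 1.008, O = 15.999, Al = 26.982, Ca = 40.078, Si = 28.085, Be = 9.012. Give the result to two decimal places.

Si in Be3Al2Si6O18: molar mass 537.492 g/mol; 6×28.085 = 168.510 g → 31.35 wt%.
Si in Ca2Al2Fe(SiO4)(Si2O7)O(OH): molar mass 483.215 g/mol; 3×28.085 = 84.255 g → 17.44 wt%.
Difference = 31.35 − 17.44 = 13.91 percentage points.

13.91 percentage points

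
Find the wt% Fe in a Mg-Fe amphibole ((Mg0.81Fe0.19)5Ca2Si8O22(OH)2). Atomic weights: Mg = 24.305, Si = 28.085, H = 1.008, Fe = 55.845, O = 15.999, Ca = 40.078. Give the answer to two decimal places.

M((Mg0.81Fe0.19)5Ca2Si8O22(OH)2) = 842.316 g/mol.
Fe contributes 0.95 × 55.845 = 53.053 g per mole.
53.053/842.316 = 0.0630 → 6.30%.

6.30 weight percent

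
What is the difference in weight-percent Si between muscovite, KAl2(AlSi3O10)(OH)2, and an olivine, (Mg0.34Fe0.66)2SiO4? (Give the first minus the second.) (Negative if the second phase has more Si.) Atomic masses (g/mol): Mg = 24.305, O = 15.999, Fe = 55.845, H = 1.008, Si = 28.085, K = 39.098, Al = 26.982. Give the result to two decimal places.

5.75 percentage points

Si in KAl2(AlSi3O10)(OH)2: molar mass 398.303 g/mol; 3×28.085 = 84.255 g → 21.15 wt%.
Si in (Mg0.34Fe0.66)2SiO4: molar mass 182.324 g/mol; 1×28.085 = 28.085 g → 15.40 wt%.
Difference = 21.15 − 15.40 = 5.75 percentage points.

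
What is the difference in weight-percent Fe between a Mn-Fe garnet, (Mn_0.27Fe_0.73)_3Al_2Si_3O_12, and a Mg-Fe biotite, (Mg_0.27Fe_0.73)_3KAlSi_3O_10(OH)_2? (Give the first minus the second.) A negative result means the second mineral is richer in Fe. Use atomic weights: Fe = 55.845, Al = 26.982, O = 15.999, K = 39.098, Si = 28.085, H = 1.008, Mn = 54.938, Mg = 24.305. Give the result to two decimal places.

M((Mn_0.27Fe_0.73)_3Al_2Si_3O_12) = 497.007 g/mol, so wt% Fe = 122.301/497.007 × 100 = 24.61%.
M((Mg_0.27Fe_0.73)_3KAlSi_3O_10(OH)_2) = 486.327 g/mol, so wt% Fe = 122.301/486.327 × 100 = 25.15%.
24.61 − 25.15 = -0.54 pp.

-0.54 percentage points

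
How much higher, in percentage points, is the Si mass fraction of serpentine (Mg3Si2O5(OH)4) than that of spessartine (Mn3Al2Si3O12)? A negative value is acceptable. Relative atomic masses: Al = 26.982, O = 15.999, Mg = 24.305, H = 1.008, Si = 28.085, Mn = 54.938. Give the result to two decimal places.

First mineral: 56.170 g Si in 277.108 g formula = 20.27 wt% Si.
Second mineral: 84.255 g Si in 495.021 g formula = 17.02 wt% Si.
20.27% − 17.02% gives a difference of 3.25 percentage points.

3.25 percentage points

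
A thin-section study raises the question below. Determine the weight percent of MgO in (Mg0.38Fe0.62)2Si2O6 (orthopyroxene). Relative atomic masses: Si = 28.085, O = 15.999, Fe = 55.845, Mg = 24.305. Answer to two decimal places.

M((Mg0.38Fe0.62)2Si2O6) = 239.884 g/mol; M(MgO) = 40.304 g/mol.
Moles MgO per formula unit = 0.76 Mg ÷ 1 = 0.7600.
MgO fraction = (0.7600 × 40.304) / 239.884 = 30.631/239.884 = 0.1277.

12.77 wt%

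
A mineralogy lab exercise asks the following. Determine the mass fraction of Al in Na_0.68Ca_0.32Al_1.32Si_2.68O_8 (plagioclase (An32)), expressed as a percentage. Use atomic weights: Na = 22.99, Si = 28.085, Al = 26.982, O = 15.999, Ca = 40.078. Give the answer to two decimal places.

13.32 wt%

M(Na_0.68Ca_0.32Al_1.32Si_2.68O_8) = 267.334 g/mol.
Al contributes 1.32 × 26.982 = 35.616 g per mole.
35.616/267.334 = 0.1332 → 13.32%.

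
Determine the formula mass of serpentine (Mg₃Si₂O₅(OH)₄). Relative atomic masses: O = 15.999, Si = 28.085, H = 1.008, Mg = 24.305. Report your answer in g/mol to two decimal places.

Mg: 3 × 24.305 = 72.9150
Si: 2 × 28.085 = 56.1700
O: 9 × 15.999 = 143.9910
H: 4 × 1.008 = 4.0320
Summing the contributions gives the formula mass.

277.11 g/mol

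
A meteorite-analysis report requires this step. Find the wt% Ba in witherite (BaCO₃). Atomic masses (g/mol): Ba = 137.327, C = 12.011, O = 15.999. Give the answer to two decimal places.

Molar mass of BaCO₃: 1×137.327 + 1×12.011 + 3×15.999 = 197.335 g/mol.
Mass of Ba per formula unit: 1 × 137.327 = 137.327 g.
Weight fraction Ba = 137.327 / 197.335 = 0.6959.

69.59 weight percent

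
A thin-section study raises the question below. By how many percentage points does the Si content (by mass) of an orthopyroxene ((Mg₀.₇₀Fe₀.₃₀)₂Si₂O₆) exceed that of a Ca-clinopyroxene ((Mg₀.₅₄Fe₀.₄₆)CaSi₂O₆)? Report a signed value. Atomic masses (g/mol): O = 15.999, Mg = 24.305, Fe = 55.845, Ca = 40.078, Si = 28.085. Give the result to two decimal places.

1.26 percentage points

Si in (Mg₀.₇₀Fe₀.₃₀)₂Si₂O₆: molar mass 219.698 g/mol; 2×28.085 = 56.170 g → 25.57 wt%.
Si in (Mg₀.₅₄Fe₀.₄₆)CaSi₂O₆: molar mass 231.055 g/mol; 2×28.085 = 56.170 g → 24.31 wt%.
Difference = 25.57 − 24.31 = 1.26 percentage points.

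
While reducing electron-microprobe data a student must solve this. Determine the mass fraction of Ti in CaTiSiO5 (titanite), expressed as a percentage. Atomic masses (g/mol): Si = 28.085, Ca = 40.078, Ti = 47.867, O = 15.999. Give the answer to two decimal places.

24.42 mass %

Molar mass of CaTiSiO5: 1*40.078 + 1*47.867 + 1*28.085 + 5*15.999 = 196.025 g/mol.
Mass of Ti per formula unit: 1 × 47.867 = 47.867 g.
Weight fraction Ti = 47.867 / 196.025 = 0.2442.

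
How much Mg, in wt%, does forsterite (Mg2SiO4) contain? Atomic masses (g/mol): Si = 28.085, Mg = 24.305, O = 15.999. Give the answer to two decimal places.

Molar mass of Mg2SiO4: 2*24.305 + 1*28.085 + 4*15.999 = 140.691 g/mol.
Mass of Mg per formula unit: 2 × 24.305 = 48.610 g.
Weight fraction Mg = 48.610 / 140.691 = 0.3455.

34.55 wt%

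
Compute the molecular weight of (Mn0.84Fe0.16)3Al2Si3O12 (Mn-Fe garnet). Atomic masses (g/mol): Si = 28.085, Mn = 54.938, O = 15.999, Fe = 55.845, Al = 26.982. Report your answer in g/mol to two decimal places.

The formula mass is the sum 2.52·54.938 + 0.48·55.845 + 2·26.982 + 3·28.085 + 12·15.999.

495.46 g/mol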